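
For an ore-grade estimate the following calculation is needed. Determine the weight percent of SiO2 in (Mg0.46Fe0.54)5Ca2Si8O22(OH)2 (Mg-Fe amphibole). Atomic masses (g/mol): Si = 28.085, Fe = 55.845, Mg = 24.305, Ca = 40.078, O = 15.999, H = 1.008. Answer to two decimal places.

Molar mass of (Mg0.46Fe0.54)5Ca2Si8O22(OH)2 = 2.30*24.305 + 2.70*55.845 + 2*40.078 + 8*28.085 + 24*15.999 + 2*1.008 = 897.511 g/mol.
Each formula unit contains 8 Si, equivalent to 8/1 = 8.0000 mol SiO2.
M(SiO2) = 1×28.085 + 2×15.999 = 60.083 g/mol.
Mass of SiO2 per formula unit = 8.0000 × 60.083 = 480.664 g.
SiO2 wt% = 480.664 / 897.511 × 100 = 53.56%.

53.56 wt%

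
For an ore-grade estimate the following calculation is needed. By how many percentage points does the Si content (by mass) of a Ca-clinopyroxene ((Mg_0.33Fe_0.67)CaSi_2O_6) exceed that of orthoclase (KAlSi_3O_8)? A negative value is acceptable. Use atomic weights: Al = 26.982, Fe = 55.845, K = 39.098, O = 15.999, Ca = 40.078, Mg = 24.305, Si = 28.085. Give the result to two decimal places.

-6.64 percentage points

First mineral: 56.170 g Si in 237.679 g formula = 23.63 wt% Si.
Second mineral: 84.255 g Si in 278.327 g formula = 30.27 wt% Si.
23.63% − 30.27% gives a difference of -6.64 percentage points.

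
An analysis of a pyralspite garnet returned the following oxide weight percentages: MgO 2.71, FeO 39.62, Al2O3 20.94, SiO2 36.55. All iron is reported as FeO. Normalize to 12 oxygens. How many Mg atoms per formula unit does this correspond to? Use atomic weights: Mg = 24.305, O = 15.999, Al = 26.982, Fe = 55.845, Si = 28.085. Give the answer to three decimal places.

MgO: 2.71/40.304 = 0.06724 mol → 0.06724 mol Mg, 0.06724 mol O.
FeO: 39.62/71.844 = 0.55147 mol → 0.55147 mol Fe, 0.55147 mol O.
Al2O3: 20.94/101.961 = 0.20537 mol → 0.41074 mol Al, 0.61611 mol O.
SiO2: 36.55/60.083 = 0.60833 mol → 0.60833 mol Si, 1.21666 mol O.
Total oxygen = 2.45148 mol. Normalization factor = 12/2.45148 = 4.89500.
Mg per 12 O = 0.06724 × 4.89500 = 0.329.

0.329 Mg apfu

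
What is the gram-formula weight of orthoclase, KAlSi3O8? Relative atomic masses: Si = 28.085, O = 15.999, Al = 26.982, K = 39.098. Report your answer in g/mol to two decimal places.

278.33 g/mol

K: 1 × 39.098 = 39.0980
Al: 1 × 26.982 = 26.9820
Si: 3 × 28.085 = 84.2550
O: 8 × 15.999 = 127.9920
Summing the contributions gives the formula mass.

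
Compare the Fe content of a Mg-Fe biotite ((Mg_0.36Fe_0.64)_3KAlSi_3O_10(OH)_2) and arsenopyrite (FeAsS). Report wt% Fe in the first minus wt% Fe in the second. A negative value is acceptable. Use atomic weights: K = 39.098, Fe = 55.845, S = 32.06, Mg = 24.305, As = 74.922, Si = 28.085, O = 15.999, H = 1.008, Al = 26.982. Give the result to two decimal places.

-11.86 percentage points

Fe in (Mg_0.36Fe_0.64)_3KAlSi_3O_10(OH)_2: molar mass 477.811 g/mol; 1.92×55.845 = 107.222 g → 22.44 wt%.
Fe in FeAsS: molar mass 162.827 g/mol; 1×55.845 = 55.845 g → 34.30 wt%.
Difference = 22.44 − 34.30 = -11.86 percentage points.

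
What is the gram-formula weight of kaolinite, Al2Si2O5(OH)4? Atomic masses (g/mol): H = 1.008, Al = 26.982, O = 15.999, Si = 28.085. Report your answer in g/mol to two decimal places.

Al: 2 × 26.982 = 53.9640
Si: 2 × 28.085 = 56.1700
O: 9 × 15.999 = 143.9910
H: 4 × 1.008 = 4.0320
Summing the contributions gives the formula mass.

258.16 g/mol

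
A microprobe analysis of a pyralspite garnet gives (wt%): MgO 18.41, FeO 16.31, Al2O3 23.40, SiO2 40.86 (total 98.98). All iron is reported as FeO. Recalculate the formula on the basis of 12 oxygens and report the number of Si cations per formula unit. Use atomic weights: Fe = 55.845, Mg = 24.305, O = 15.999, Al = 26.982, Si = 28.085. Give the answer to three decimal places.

MgO: 18.41/40.304 = 0.45678 mol → 0.45678 mol Mg, 0.45678 mol O.
FeO: 16.31/71.844 = 0.22702 mol → 0.22702 mol Fe, 0.22702 mol O.
Al2O3: 23.40/101.961 = 0.22950 mol → 0.45900 mol Al, 0.68850 mol O.
SiO2: 40.86/60.083 = 0.68006 mol → 0.68006 mol Si, 1.36012 mol O.
Total oxygen = 2.73242 mol. Normalization factor = 12/2.73242 = 4.39171.
Si per 12 O = 0.68006 × 4.39171 = 2.987.

2.987 Si apfu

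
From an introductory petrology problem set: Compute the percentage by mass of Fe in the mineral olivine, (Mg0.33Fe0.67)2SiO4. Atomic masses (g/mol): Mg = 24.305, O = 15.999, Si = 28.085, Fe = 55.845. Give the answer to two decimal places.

40.90 wt%

M((Mg0.33Fe0.67)2SiO4) = 182.955 g/mol.
Fe contributes 1.34 × 55.845 = 74.832 g per mole.
74.832/182.955 = 0.4090 → 40.90%.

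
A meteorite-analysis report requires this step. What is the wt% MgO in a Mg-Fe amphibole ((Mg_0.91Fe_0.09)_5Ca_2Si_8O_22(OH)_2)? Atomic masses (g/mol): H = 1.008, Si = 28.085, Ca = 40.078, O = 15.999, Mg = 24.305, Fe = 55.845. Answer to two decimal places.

22.19 wt%

Molar mass of (Mg_0.91Fe_0.09)_5Ca_2Si_8O_22(OH)_2 = 4.55·24.305 + 0.45·55.845 + 2·40.078 + 8·28.085 + 24·15.999 + 2·1.008 = 826.546 g/mol.
Each formula unit contains 4.55 Mg, equivalent to 4.55/1 = 4.5500 mol MgO.
M(MgO) = 1×24.305 + 1×15.999 = 40.304 g/mol.
Mass of MgO per formula unit = 4.5500 × 40.304 = 183.383 g.
MgO wt% = 183.383 / 826.546 × 100 = 22.19%.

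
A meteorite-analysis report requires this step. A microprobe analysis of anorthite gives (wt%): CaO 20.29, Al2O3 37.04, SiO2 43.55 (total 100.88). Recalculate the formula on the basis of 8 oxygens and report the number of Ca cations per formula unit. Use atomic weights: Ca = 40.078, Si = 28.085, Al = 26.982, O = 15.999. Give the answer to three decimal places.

CaO (M=56.077): mol = 0.36182; Ca = 0.36182, O = 0.36182.
Al2O3 (M=101.961): mol = 0.36328; Al = 0.72656, O = 1.08984.
SiO2 (M=60.083): mol = 0.72483; Si = 0.72483, O = 1.44966.
ΣO = 2.90132; factor = 8/ΣO = 2.75737.
Ca apfu = 0.36182 × 2.75737 = 0.998.

0.998 Ca apfu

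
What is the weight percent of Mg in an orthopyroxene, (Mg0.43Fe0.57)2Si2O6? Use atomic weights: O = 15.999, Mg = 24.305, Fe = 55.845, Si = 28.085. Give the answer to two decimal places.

Formula mass = 0.86·24.305 + 1.14·55.845 + 2·28.085 + 6·15.999 = 236.730 g/mol, of which 20.902 g is Mg.
So Mg makes up 20.902/236.730 = 0.0883 of the mass, i.e. 8.83%.

8.83 wt%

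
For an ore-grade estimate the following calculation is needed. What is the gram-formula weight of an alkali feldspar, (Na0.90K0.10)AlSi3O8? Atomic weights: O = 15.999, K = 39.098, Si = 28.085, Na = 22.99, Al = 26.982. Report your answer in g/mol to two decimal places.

263.83 g/mol

The formula mass is the sum 0.90*22.99 + 0.10*39.098 + 1*26.982 + 3*28.085 + 8*15.999.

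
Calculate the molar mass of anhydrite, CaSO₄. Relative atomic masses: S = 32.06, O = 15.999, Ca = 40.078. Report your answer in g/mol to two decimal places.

136.13 g/mol

M = 1*40.078 + 1*32.06 + 4*15.999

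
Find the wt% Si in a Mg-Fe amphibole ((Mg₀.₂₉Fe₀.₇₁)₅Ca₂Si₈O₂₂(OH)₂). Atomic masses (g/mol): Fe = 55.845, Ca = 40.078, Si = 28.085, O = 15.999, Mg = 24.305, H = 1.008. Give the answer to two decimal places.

24.31 wt%

M((Mg₀.₂₉Fe₀.₇₁)₅Ca₂Si₈O₂₂(OH)₂) = 924.320 g/mol.
Si contributes 8 × 28.085 = 224.680 g per mole.
224.680/924.320 = 0.2431 → 24.31%.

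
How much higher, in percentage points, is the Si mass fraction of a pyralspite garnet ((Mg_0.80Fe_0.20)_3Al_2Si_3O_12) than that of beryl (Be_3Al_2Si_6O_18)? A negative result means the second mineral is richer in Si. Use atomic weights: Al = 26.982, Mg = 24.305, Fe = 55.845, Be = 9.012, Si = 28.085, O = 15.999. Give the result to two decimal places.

-11.39 percentage points

M((Mg_0.80Fe_0.20)_3Al_2Si_3O_12) = 422.046 g/mol, so wt% Si = 84.255/422.046 × 100 = 19.96%.
M(Be_3Al_2Si_6O_18) = 537.492 g/mol, so wt% Si = 168.510/537.492 × 100 = 31.35%.
19.96 − 31.35 = -11.39 pp.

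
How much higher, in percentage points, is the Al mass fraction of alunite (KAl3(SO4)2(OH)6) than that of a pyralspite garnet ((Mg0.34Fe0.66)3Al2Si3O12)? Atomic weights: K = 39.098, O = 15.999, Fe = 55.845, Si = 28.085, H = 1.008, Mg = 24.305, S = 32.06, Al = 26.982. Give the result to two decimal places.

First mineral: 80.946 g Al in 414.198 g formula = 19.54 wt% Al.
Second mineral: 53.964 g Al in 465.571 g formula = 11.59 wt% Al.
19.54% − 11.59% gives a difference of 7.95 percentage points.

7.95 percentage points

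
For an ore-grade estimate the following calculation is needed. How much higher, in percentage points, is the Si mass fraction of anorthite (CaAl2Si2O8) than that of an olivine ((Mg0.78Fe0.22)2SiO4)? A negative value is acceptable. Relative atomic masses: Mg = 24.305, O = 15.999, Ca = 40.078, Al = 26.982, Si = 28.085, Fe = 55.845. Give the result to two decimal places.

2.02 percentage points

M(CaAl2Si2O8) = 278.204 g/mol, so wt% Si = 56.170/278.204 × 100 = 20.19%.
M((Mg0.78Fe0.22)2SiO4) = 154.569 g/mol, so wt% Si = 28.085/154.569 × 100 = 18.17%.
20.19 − 18.17 = 2.02 pp.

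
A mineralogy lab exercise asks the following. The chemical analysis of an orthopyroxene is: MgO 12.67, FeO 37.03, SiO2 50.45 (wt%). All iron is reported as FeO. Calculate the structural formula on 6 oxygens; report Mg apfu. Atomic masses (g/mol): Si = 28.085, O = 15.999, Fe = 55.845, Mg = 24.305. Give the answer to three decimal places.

0.752 Mg apfu

MgO (M=40.304): mol = 0.31436; Mg = 0.31436, O = 0.31436.
FeO (M=71.844): mol = 0.51542; Fe = 0.51542, O = 0.51542.
SiO2 (M=60.083): mol = 0.83967; Si = 0.83967, O = 1.67934.
ΣO = 2.50912; factor = 6/ΣO = 2.39128.
Mg apfu = 0.31436 × 2.39128 = 0.752.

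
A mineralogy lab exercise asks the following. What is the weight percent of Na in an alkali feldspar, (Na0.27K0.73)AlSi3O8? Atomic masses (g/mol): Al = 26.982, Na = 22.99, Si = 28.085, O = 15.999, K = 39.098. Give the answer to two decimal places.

Formula mass = 0.27·22.99 + 0.73·39.098 + 1·26.982 + 3·28.085 + 8·15.999 = 273.978 g/mol, of which 6.207 g is Na.
So Na makes up 6.207/273.978 = 0.0227 of the mass, i.e. 2.27%.

2.27 weight percent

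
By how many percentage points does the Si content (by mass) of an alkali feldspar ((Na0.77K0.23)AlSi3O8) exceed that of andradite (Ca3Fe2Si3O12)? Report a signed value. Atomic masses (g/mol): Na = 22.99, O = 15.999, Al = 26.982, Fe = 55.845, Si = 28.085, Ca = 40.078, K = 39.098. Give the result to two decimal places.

First mineral: 84.255 g Si in 265.924 g formula = 31.68 wt% Si.
Second mineral: 84.255 g Si in 508.167 g formula = 16.58 wt% Si.
31.68% − 16.58% gives a difference of 15.10 percentage points.

15.10 percentage points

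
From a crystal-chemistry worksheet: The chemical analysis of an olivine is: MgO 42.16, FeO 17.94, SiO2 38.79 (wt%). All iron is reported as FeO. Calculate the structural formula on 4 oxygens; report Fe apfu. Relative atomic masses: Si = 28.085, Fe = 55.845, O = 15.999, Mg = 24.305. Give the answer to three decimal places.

MgO (M=40.304): mol = 1.04605; Mg = 1.04605, O = 1.04605.
FeO (M=71.844): mol = 0.24971; Fe = 0.24971, O = 0.24971.
SiO2 (M=60.083): mol = 0.64561; Si = 0.64561, O = 1.29122.
ΣO = 2.58698; factor = 4/ΣO = 1.54620.
Fe apfu = 0.24971 × 1.54620 = 0.386.

0.386 Fe apfu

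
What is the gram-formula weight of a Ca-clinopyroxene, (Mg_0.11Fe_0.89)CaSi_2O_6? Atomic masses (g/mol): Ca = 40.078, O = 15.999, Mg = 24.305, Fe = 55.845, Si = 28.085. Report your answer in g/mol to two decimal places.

M = 0.11×24.305 + 0.89×55.845 + 1×40.078 + 2×28.085 + 6×15.999

244.62 g/mol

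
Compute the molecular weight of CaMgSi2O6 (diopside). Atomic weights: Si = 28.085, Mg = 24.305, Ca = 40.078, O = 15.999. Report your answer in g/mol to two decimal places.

216.55 g/mol

M = 1·40.078 + 1·24.305 + 2·28.085 + 6·15.999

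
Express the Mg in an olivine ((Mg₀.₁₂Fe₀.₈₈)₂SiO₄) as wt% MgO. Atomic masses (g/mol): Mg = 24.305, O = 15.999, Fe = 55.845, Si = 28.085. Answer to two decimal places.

4.93 wt%

Molar mass of (Mg₀.₁₂Fe₀.₈₈)₂SiO₄ = 0.24·24.305 + 1.76·55.845 + 1·28.085 + 4·15.999 = 196.201 g/mol.
Each formula unit contains 0.24 Mg, equivalent to 0.24/1 = 0.2400 mol MgO.
M(MgO) = 1×24.305 + 1×15.999 = 40.304 g/mol.
Mass of MgO per formula unit = 0.2400 × 40.304 = 9.673 g.
MgO wt% = 9.673 / 196.201 × 100 = 4.93%.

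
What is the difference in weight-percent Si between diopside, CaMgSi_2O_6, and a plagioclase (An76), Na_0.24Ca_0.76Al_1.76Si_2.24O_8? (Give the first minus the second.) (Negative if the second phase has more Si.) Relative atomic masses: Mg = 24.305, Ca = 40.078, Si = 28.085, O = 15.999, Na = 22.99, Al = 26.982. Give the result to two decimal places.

M(CaMgSi_2O_6) = 216.547 g/mol, so wt% Si = 56.170/216.547 × 100 = 25.94%.
M(Na_0.24Ca_0.76Al_1.76Si_2.24O_8) = 274.368 g/mol, so wt% Si = 62.910/274.368 × 100 = 22.93%.
25.94 − 22.93 = 3.01 pp.

3.01 percentage points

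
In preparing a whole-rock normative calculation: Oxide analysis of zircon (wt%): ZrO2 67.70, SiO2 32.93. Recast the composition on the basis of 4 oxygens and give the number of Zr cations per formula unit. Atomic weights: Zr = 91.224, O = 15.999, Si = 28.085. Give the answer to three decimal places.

ZrO2: 67.70/123.222 = 0.54941 mol → 0.54941 mol Zr, 1.09882 mol O.
SiO2: 32.93/60.083 = 0.54808 mol → 0.54808 mol Si, 1.09616 mol O.
Total oxygen = 2.19498 mol. Normalization factor = 4/2.19498 = 1.82234.
Zr per 4 O = 0.54941 × 1.82234 = 1.001.

1.001 Zr apfu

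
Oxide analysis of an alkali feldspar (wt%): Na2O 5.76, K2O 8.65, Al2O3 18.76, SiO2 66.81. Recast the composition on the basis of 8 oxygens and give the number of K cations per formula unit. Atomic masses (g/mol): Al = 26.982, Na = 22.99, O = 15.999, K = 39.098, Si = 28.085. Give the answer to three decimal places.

Na2O (M=61.979): mol = 0.09293; Na = 0.18586, O = 0.09293.
K2O (M=94.195): mol = 0.09183; K = 0.18366, O = 0.09183.
Al2O3 (M=101.961): mol = 0.18399; Al = 0.36798, O = 0.55197.
SiO2 (M=60.083): mol = 1.11196; Si = 1.11196, O = 2.22392.
ΣO = 2.96065; factor = 8/ΣO = 2.70211.
K apfu = 0.18366 × 2.70211 = 0.496.

0.496 K apfu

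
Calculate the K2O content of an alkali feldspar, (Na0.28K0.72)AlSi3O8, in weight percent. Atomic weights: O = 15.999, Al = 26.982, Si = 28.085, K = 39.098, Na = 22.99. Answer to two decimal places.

M((Na0.28K0.72)AlSi3O8) = 273.817 g/mol; M(K2O) = 94.195 g/mol.
Moles K2O per formula unit = 0.72 K ÷ 2 = 0.3600.
K2O fraction = (0.3600 × 94.195) / 273.817 = 33.910/273.817 = 0.1238.

12.38 wt%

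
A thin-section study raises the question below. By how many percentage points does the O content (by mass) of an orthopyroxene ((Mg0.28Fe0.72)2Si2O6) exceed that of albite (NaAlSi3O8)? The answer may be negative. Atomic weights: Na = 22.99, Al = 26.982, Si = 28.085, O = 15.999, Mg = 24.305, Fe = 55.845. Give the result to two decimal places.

M((Mg0.28Fe0.72)2Si2O6) = 246.192 g/mol, so wt% O = 95.994/246.192 × 100 = 38.99%.
M(NaAlSi3O8) = 262.219 g/mol, so wt% O = 127.992/262.219 × 100 = 48.81%.
38.99 − 48.81 = -9.82 pp.

-9.82 percentage points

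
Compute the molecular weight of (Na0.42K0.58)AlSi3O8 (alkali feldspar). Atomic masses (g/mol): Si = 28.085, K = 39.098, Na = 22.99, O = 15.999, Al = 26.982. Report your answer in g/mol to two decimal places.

M = 0.42·22.99 + 0.58·39.098 + 1·26.982 + 3·28.085 + 8·15.999

271.56 g/mol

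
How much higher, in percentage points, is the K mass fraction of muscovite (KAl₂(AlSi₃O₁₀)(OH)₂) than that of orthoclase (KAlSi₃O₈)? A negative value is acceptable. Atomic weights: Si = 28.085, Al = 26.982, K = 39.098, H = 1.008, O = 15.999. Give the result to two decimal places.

-4.23 percentage points

M(KAl₂(AlSi₃O₁₀)(OH)₂) = 398.303 g/mol, so wt% K = 39.098/398.303 × 100 = 9.82%.
M(KAlSi₃O₈) = 278.327 g/mol, so wt% K = 39.098/278.327 × 100 = 14.05%.
9.82 − 14.05 = -4.23 pp.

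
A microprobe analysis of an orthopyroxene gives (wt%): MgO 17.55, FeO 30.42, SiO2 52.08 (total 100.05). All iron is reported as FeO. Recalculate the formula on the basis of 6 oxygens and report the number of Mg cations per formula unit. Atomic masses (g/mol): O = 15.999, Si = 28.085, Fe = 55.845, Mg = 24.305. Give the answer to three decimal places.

MgO: 17.55/40.304 = 0.43544 mol → 0.43544 mol Mg, 0.43544 mol O.
FeO: 30.42/71.844 = 0.42342 mol → 0.42342 mol Fe, 0.42342 mol O.
SiO2: 52.08/60.083 = 0.86680 mol → 0.86680 mol Si, 1.73360 mol O.
Total oxygen = 2.59246 mol. Normalization factor = 6/2.59246 = 2.31440.
Mg per 6 O = 0.43544 × 2.31440 = 1.008.

1.008 Mg apfu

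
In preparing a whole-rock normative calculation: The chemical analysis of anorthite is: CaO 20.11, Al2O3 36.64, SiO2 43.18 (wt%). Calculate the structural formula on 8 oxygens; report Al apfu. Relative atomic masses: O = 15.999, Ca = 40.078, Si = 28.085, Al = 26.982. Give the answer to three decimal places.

CaO: 20.11/56.077 = 0.35861 mol → 0.35861 mol Ca, 0.35861 mol O.
Al2O3: 36.64/101.961 = 0.35935 mol → 0.71870 mol Al, 1.07805 mol O.
SiO2: 43.18/60.083 = 0.71867 mol → 0.71867 mol Si, 1.43734 mol O.
Total oxygen = 2.87400 mol. Normalization factor = 8/2.87400 = 2.78358.
Al per 8 O = 0.71870 × 2.78358 = 2.001.

2.001 Al apfu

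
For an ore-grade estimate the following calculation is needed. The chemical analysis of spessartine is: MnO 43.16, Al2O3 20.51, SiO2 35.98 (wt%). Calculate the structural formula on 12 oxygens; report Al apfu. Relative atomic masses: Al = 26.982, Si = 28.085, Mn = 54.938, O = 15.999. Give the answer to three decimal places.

MnO: 43.16/70.937 = 0.60843 mol → 0.60843 mol Mn, 0.60843 mol O.
Al2O3: 20.51/101.961 = 0.20116 mol → 0.40232 mol Al, 0.60348 mol O.
SiO2: 35.98/60.083 = 0.59884 mol → 0.59884 mol Si, 1.19768 mol O.
Total oxygen = 2.40959 mol. Normalization factor = 12/2.40959 = 4.98010.
Al per 12 O = 0.40232 × 4.98010 = 2.004.

2.004 Al apfu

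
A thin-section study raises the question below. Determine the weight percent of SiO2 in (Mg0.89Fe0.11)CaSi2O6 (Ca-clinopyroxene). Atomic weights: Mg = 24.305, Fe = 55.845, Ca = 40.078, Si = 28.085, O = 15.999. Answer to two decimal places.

54.62 wt%

M((Mg0.89Fe0.11)CaSi2O6) = 220.016 g/mol; M(SiO2) = 60.083 g/mol.
Moles SiO2 per formula unit = 2 Si ÷ 1 = 2.0000.
SiO2 fraction = (2.0000 × 60.083) / 220.016 = 120.166/220.016 = 0.5462.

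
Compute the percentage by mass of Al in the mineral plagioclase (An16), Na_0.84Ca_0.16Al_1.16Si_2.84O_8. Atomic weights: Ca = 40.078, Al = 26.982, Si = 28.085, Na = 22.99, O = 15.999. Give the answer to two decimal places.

Molar mass of Na_0.84Ca_0.16Al_1.16Si_2.84O_8: 0.84×22.99 + 0.16×40.078 + 1.16×26.982 + 2.84×28.085 + 8×15.999 = 264.777 g/mol.
Mass of Al per formula unit: 1.16 × 26.982 = 31.299 g.
Weight fraction Al = 31.299 / 264.777 = 0.1182.

11.82 weight percent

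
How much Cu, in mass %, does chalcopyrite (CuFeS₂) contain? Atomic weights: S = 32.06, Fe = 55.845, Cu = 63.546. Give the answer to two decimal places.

Molar mass of CuFeS₂: 1×63.546 + 1×55.845 + 2×32.06 = 183.511 g/mol.
Mass of Cu per formula unit: 1 × 63.546 = 63.546 g.
Weight fraction Cu = 63.546 / 183.511 = 0.3463.

34.63 mass %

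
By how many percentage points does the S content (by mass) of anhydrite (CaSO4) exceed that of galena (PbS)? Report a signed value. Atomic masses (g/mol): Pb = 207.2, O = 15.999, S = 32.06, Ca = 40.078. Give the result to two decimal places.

10.15 percentage points

M(CaSO4) = 136.134 g/mol, so wt% S = 32.060/136.134 × 100 = 23.55%.
M(PbS) = 239.260 g/mol, so wt% S = 32.060/239.260 × 100 = 13.40%.
23.55 − 13.40 = 10.15 pp.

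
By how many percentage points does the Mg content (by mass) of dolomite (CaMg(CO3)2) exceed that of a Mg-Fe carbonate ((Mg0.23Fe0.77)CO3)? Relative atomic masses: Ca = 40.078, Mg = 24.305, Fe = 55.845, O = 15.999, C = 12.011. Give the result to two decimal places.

8.03 percentage points

M(CaMg(CO3)2) = 184.399 g/mol, so wt% Mg = 24.305/184.399 × 100 = 13.18%.
M((Mg0.23Fe0.77)CO3) = 108.599 g/mol, so wt% Mg = 5.590/108.599 × 100 = 5.15%.
13.18 − 5.15 = 8.03 pp.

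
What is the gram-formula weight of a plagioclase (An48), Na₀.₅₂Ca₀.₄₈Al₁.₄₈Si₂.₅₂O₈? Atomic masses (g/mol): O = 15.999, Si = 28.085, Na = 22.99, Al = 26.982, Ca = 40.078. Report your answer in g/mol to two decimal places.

M = 0.52(22.99) + 0.48(40.078) + 1.48(26.982) + 2.52(28.085) + 8(15.999)

269.89 g/mol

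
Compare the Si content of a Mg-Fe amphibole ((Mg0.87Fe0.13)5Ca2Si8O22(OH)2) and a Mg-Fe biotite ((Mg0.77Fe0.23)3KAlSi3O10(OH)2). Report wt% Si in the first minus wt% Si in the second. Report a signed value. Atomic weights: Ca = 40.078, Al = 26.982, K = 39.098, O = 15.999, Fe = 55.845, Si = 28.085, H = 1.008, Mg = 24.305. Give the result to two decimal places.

First mineral: 224.680 g Si in 832.854 g formula = 26.98 wt% Si.
Second mineral: 84.255 g Si in 439.017 g formula = 19.19 wt% Si.
26.98% − 19.19% gives a difference of 7.79 percentage points.

7.79 percentage points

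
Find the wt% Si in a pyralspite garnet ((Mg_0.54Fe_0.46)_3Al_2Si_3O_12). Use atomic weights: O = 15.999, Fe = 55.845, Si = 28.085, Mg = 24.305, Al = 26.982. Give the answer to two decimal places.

18.86 mass %

M((Mg_0.54Fe_0.46)_3Al_2Si_3O_12) = 446.647 g/mol.
Si contributes 3 × 28.085 = 84.255 g per mole.
84.255/446.647 = 0.1886 → 18.86%.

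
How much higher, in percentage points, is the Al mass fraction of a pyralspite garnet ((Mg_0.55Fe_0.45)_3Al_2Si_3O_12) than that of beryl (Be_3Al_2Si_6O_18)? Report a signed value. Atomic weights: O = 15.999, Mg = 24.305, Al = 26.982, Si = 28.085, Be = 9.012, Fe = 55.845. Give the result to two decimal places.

First mineral: 53.964 g Al in 445.701 g formula = 12.11 wt% Al.
Second mineral: 53.964 g Al in 537.492 g formula = 10.04 wt% Al.
12.11% − 10.04% gives a difference of 2.07 percentage points.

2.07 percentage points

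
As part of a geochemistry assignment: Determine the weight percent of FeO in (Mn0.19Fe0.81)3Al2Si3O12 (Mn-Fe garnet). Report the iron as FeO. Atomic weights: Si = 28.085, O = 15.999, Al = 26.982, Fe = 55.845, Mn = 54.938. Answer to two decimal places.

Molar mass of (Mn0.19Fe0.81)3Al2Si3O12 = 0.57·54.938 + 2.43·55.845 + 2·26.982 + 3·28.085 + 12·15.999 = 497.225 g/mol.
Each formula unit contains 2.43 Fe, equivalent to 2.43/1 = 2.4300 mol FeO.
M(FeO) = 1×55.845 + 1×15.999 = 71.844 g/mol.
Mass of FeO per formula unit = 2.4300 × 71.844 = 174.581 g.
FeO wt% = 174.581 / 497.225 × 100 = 35.11%.

35.11 wt%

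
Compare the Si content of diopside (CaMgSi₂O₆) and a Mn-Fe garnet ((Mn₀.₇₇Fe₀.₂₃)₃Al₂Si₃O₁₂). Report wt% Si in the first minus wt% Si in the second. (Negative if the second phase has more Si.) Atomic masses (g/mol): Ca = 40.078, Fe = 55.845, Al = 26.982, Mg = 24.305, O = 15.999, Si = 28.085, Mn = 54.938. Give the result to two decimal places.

First mineral: 56.170 g Si in 216.547 g formula = 25.94 wt% Si.
Second mineral: 84.255 g Si in 495.647 g formula = 17.00 wt% Si.
25.94% − 17.00% gives a difference of 8.94 percentage points.

8.94 percentage points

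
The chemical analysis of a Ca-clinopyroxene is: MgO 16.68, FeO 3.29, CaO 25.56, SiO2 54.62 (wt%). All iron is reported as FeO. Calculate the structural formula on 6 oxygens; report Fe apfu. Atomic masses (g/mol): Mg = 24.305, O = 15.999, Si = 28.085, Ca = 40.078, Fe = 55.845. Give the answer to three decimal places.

0.101 Fe apfu

MgO: 16.68/40.304 = 0.41385 mol → 0.41385 mol Mg, 0.41385 mol O.
FeO: 3.29/71.844 = 0.04579 mol → 0.04579 mol Fe, 0.04579 mol O.
CaO: 25.56/56.077 = 0.45580 mol → 0.45580 mol Ca, 0.45580 mol O.
SiO2: 54.62/60.083 = 0.90908 mol → 0.90908 mol Si, 1.81816 mol O.
Total oxygen = 2.73360 mol. Normalization factor = 6/2.73360 = 2.19491.
Fe per 6 O = 0.04579 × 2.19491 = 0.101.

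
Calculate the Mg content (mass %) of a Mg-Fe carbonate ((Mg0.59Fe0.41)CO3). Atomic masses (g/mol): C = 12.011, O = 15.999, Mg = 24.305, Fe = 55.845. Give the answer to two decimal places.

14.75 mass %

Molar mass of (Mg0.59Fe0.41)CO3: 0.59×24.305 + 0.41×55.845 + 1×12.011 + 3×15.999 = 97.244 g/mol.
Mass of Mg per formula unit: 0.59 × 24.305 = 14.340 g.
Weight fraction Mg = 14.340 / 97.244 = 0.1475.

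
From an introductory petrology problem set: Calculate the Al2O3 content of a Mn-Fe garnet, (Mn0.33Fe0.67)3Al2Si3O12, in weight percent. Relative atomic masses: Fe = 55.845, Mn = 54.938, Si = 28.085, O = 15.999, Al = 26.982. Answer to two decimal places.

20.52 wt%

M((Mn0.33Fe0.67)3Al2Si3O12) = 496.844 g/mol; M(Al2O3) = 101.961 g/mol.
Moles Al2O3 per formula unit = 2 Al ÷ 2 = 1.0000.
Al2O3 fraction = (1.0000 × 101.961) / 496.844 = 101.961/496.844 = 0.2052.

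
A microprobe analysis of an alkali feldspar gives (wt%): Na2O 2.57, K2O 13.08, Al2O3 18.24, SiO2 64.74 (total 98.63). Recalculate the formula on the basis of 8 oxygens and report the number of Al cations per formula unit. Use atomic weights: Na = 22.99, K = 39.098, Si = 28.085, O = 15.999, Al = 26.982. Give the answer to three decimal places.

0.997 Al apfu

2.57 wt% Na2O ÷ 61.979 g/mol = 0.04147 mol, giving 0.08294 Na and 0.04147 O.
13.08 wt% K2O ÷ 94.195 g/mol = 0.13886 mol, giving 0.27772 K and 0.13886 O.
18.24 wt% Al2O3 ÷ 101.961 g/mol = 0.17889 mol, giving 0.35778 Al and 0.53667 O.
64.74 wt% SiO2 ÷ 60.083 g/mol = 1.07751 mol, giving 1.07751 Si and 2.15502 O.
Oxygen sums to 2.87202; scaling by 8/2.87202 = 2.78550 puts the formula on 8 O.
Al: 0.35778 × 2.78550 = 0.997 atoms per formula unit.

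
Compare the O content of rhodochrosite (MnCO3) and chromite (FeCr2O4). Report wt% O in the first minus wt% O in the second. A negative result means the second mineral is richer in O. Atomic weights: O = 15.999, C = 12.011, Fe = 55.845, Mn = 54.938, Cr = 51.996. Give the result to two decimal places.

M(MnCO3) = 114.946 g/mol, so wt% O = 47.997/114.946 × 100 = 41.76%.
M(FeCr2O4) = 223.833 g/mol, so wt% O = 63.996/223.833 × 100 = 28.59%.
41.76 − 28.59 = 13.17 pp.

13.17 percentage points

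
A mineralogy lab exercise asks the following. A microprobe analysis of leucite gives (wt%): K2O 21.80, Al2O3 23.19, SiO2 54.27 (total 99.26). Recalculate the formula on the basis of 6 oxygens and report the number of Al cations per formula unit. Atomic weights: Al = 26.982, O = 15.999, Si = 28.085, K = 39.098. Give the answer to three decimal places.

1.003 Al apfu

K2O: 21.80/94.195 = 0.23143 mol → 0.46286 mol K, 0.23143 mol O.
Al2O3: 23.19/101.961 = 0.22744 mol → 0.45488 mol Al, 0.68232 mol O.
SiO2: 54.27/60.083 = 0.90325 mol → 0.90325 mol Si, 1.80650 mol O.
Total oxygen = 2.72025 mol. Normalization factor = 6/2.72025 = 2.20568.
Al per 6 O = 0.45488 × 2.20568 = 1.003.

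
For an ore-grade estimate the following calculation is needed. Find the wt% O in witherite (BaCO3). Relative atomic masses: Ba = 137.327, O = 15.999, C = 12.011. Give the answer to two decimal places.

24.32 wt%

Formula mass = 1×137.327 + 1×12.011 + 3×15.999 = 197.335 g/mol, of which 47.997 g is O.
So O makes up 47.997/197.335 = 0.2432 of the mass, i.e. 24.32%.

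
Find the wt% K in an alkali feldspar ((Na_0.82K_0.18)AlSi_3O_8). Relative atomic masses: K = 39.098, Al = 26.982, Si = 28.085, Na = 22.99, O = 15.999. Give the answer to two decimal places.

2.65 wt%

M((Na_0.82K_0.18)AlSi_3O_8) = 265.118 g/mol.
K contributes 0.18 × 39.098 = 7.038 g per mole.
7.038/265.118 = 0.0265 → 2.65%.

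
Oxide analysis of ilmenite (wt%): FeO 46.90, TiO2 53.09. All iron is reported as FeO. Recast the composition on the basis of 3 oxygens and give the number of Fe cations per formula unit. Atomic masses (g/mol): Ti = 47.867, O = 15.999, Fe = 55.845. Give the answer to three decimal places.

FeO: 46.90/71.844 = 0.65280 mol → 0.65280 mol Fe, 0.65280 mol O.
TiO2: 53.09/79.865 = 0.66475 mol → 0.66475 mol Ti, 1.32950 mol O.
Total oxygen = 1.98230 mol. Normalization factor = 3/1.98230 = 1.51339.
Fe per 3 O = 0.65280 × 1.51339 = 0.988.

0.988 Fe apfu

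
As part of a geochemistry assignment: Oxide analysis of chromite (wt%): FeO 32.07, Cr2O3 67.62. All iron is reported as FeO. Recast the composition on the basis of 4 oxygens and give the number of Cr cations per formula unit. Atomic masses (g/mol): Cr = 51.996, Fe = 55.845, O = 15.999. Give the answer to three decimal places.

1.998 Cr apfu

FeO (M=71.844): mol = 0.44638; Fe = 0.44638, O = 0.44638.
Cr2O3 (M=151.989): mol = 0.44490; Cr = 0.88980, O = 1.33470.
ΣO = 1.78108; factor = 4/ΣO = 2.24583.
Cr apfu = 0.88980 × 2.24583 = 1.998.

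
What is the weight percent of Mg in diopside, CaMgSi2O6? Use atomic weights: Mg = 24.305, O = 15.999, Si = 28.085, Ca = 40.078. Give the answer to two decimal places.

11.22 weight percent

M(CaMgSi2O6) = 216.547 g/mol.
Mg contributes 1 × 24.305 = 24.305 g per mole.
24.305/216.547 = 0.1122 → 11.22%.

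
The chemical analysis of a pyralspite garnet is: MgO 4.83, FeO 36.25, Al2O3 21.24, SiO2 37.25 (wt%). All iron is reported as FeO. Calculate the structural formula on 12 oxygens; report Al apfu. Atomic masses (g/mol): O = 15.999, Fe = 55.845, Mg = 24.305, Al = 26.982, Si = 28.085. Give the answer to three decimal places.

MgO: 4.83/40.304 = 0.11984 mol → 0.11984 mol Mg, 0.11984 mol O.
FeO: 36.25/71.844 = 0.50457 mol → 0.50457 mol Fe, 0.50457 mol O.
Al2O3: 21.24/101.961 = 0.20831 mol → 0.41662 mol Al, 0.62493 mol O.
SiO2: 37.25/60.083 = 0.61998 mol → 0.61998 mol Si, 1.23996 mol O.
Total oxygen = 2.48930 mol. Normalization factor = 12/2.48930 = 4.82063.
Al per 12 O = 0.41662 × 4.82063 = 2.008.

2.008 Al apfu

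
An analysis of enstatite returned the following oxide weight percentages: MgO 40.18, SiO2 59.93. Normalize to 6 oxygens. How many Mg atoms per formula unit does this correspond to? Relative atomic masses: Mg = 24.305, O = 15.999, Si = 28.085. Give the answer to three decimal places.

1.999 Mg apfu

MgO: 40.18/40.304 = 0.99692 mol → 0.99692 mol Mg, 0.99692 mol O.
SiO2: 59.93/60.083 = 0.99745 mol → 0.99745 mol Si, 1.99490 mol O.
Total oxygen = 2.99182 mol. Normalization factor = 6/2.99182 = 2.00547.
Mg per 6 O = 0.99692 × 2.00547 = 1.999.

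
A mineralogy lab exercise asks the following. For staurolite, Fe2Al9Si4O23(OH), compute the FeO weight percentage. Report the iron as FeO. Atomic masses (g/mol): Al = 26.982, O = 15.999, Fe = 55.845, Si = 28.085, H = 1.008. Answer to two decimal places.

16.87 wt%

M(Fe2Al9Si4O23(OH)) = 851.852 g/mol; M(FeO) = 71.844 g/mol.
Moles FeO per formula unit = 2 Fe ÷ 1 = 2.0000.
FeO fraction = (2.0000 × 71.844) / 851.852 = 143.688/851.852 = 0.1687.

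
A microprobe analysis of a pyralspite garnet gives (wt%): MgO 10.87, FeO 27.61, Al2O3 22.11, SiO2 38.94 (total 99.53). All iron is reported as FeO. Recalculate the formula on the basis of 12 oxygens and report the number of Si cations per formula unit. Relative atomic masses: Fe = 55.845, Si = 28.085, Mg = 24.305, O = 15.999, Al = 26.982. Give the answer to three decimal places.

MgO: 10.87/40.304 = 0.26970 mol → 0.26970 mol Mg, 0.26970 mol O.
FeO: 27.61/71.844 = 0.38430 mol → 0.38430 mol Fe, 0.38430 mol O.
Al2O3: 22.11/101.961 = 0.21685 mol → 0.43370 mol Al, 0.65055 mol O.
SiO2: 38.94/60.083 = 0.64810 mol → 0.64810 mol Si, 1.29620 mol O.
Total oxygen = 2.60075 mol. Normalization factor = 12/2.60075 = 4.61405.
Si per 12 O = 0.64810 × 4.61405 = 2.990.

2.990 Si apfu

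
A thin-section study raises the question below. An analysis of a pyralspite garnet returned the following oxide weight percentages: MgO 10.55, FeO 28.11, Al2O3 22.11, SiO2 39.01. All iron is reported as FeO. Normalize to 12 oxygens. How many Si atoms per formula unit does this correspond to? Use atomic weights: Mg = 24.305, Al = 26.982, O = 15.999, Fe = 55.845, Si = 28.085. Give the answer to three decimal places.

MgO: 10.55/40.304 = 0.26176 mol → 0.26176 mol Mg, 0.26176 mol O.
FeO: 28.11/71.844 = 0.39126 mol → 0.39126 mol Fe, 0.39126 mol O.
Al2O3: 22.11/101.961 = 0.21685 mol → 0.43370 mol Al, 0.65055 mol O.
SiO2: 39.01/60.083 = 0.64927 mol → 0.64927 mol Si, 1.29854 mol O.
Total oxygen = 2.60211 mol. Normalization factor = 12/2.60211 = 4.61164.
Si per 12 O = 0.64927 × 4.61164 = 2.994.

2.994 Si apfu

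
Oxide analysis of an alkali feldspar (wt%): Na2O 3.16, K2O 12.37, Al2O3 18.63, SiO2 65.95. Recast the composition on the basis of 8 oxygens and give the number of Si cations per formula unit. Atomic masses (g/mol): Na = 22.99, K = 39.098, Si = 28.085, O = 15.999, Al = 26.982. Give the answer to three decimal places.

3.001 Si apfu

Na2O: 3.16/61.979 = 0.05099 mol → 0.10198 mol Na, 0.05099 mol O.
K2O: 12.37/94.195 = 0.13132 mol → 0.26264 mol K, 0.13132 mol O.
Al2O3: 18.63/101.961 = 0.18272 mol → 0.36544 mol Al, 0.54816 mol O.
SiO2: 65.95/60.083 = 1.09765 mol → 1.09765 mol Si, 2.19530 mol O.
Total oxygen = 2.92577 mol. Normalization factor = 8/2.92577 = 2.73432.
Si per 8 O = 1.09765 × 2.73432 = 3.001.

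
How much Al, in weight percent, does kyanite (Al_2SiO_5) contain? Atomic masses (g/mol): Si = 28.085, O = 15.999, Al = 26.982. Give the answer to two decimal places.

33.30 weight percent

Molar mass of Al_2SiO_5: 2*26.982 + 1*28.085 + 5*15.999 = 162.044 g/mol.
Mass of Al per formula unit: 2 × 26.982 = 53.964 g.
Weight fraction Al = 53.964 / 162.044 = 0.3330.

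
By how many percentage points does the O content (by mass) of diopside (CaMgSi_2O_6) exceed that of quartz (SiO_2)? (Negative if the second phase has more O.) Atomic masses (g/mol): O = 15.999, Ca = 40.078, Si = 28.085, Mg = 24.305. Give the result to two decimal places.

-8.93 percentage points

First mineral: 95.994 g O in 216.547 g formula = 44.33 wt% O.
Second mineral: 31.998 g O in 60.083 g formula = 53.26 wt% O.
44.33% − 53.26% gives a difference of -8.93 percentage points.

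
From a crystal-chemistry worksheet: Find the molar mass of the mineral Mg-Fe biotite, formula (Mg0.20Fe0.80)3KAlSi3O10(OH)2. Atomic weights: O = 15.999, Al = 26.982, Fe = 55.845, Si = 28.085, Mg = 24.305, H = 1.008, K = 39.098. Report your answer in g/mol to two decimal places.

492.95 g/mol

M = 0.60×24.305 + 2.40×55.845 + 1×39.098 + 1×26.982 + 3×28.085 + 12×15.999 + 2×1.008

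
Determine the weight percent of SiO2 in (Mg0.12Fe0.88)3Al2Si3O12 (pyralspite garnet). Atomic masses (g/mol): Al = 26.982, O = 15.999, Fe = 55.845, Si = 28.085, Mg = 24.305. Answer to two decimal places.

37.06 wt%

Formula mass = 486.388 g/mol.
3 Si → 3.0000 mol SiO2 per formula unit; M(SiO2) = 60.083, so SiO2 mass = 180.249 g.
180.249/486.388 × 100 = 37.06 wt%.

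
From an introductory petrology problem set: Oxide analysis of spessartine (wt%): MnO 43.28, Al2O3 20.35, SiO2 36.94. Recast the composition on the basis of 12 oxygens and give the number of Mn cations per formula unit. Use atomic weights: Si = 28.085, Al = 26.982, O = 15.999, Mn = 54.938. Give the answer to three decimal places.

3.002 Mn apfu

MnO (M=70.937): mol = 0.61012; Mn = 0.61012, O = 0.61012.
Al2O3 (M=101.961): mol = 0.19959; Al = 0.39918, O = 0.59877.
SiO2 (M=60.083): mol = 0.61482; Si = 0.61482, O = 1.22964.
ΣO = 2.43853; factor = 12/ΣO = 4.92100.
Mn apfu = 0.61012 × 4.92100 = 3.002.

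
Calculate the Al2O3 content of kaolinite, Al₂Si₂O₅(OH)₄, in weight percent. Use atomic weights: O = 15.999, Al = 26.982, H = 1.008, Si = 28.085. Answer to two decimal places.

39.50 wt%

M(Al₂Si₂O₅(OH)₄) = 258.157 g/mol; M(Al2O3) = 101.961 g/mol.
Moles Al2O3 per formula unit = 2 Al ÷ 2 = 1.0000.
Al2O3 fraction = (1.0000 × 101.961) / 258.157 = 101.961/258.157 = 0.3950.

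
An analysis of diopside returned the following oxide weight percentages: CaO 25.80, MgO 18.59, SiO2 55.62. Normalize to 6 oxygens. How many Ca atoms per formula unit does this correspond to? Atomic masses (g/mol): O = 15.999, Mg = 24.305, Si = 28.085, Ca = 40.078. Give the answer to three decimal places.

CaO: 25.80/56.077 = 0.46008 mol → 0.46008 mol Ca, 0.46008 mol O.
MgO: 18.59/40.304 = 0.46124 mol → 0.46124 mol Mg, 0.46124 mol O.
SiO2: 55.62/60.083 = 0.92572 mol → 0.92572 mol Si, 1.85144 mol O.
Total oxygen = 2.77276 mol. Normalization factor = 6/2.77276 = 2.16391.
Ca per 6 O = 0.46008 × 2.16391 = 0.996.

0.996 Ca apfu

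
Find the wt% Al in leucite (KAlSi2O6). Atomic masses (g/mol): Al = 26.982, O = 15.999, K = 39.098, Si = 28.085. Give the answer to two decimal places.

12.36 weight percent

M(KAlSi2O6) = 218.244 g/mol.
Al contributes 1 × 26.982 = 26.982 g per mole.
26.982/218.244 = 0.1236 → 12.36%.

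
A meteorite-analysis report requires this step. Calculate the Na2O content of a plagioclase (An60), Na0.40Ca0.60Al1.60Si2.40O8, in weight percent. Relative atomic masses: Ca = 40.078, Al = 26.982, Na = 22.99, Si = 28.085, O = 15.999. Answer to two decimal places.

4.56 wt%

Formula mass = 271.810 g/mol.
0.40 Na → 0.2000 mol Na2O per formula unit; M(Na2O) = 61.979, so Na2O mass = 12.396 g.
12.396/271.810 × 100 = 4.56 wt%.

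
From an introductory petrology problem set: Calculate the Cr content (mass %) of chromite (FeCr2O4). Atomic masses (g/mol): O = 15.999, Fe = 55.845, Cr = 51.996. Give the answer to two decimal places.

M(FeCr2O4) = 223.833 g/mol.
Cr contributes 2 × 51.996 = 103.992 g per mole.
103.992/223.833 = 0.4646 → 46.46%.

46.46 mass %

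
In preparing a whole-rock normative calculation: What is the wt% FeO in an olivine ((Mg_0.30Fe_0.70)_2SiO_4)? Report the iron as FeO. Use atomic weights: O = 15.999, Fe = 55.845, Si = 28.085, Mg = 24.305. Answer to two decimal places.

54.41 wt%

Formula mass = 184.847 g/mol.
1.40 Fe → 1.4000 mol FeO per formula unit; M(FeO) = 71.844, so FeO mass = 100.582 g.
100.582/184.847 × 100 = 54.41 wt%.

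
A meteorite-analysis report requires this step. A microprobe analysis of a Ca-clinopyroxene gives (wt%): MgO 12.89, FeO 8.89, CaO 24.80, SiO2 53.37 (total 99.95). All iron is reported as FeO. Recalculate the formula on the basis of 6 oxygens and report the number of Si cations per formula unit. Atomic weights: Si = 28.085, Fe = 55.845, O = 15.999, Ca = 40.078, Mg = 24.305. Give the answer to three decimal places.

12.89 wt% MgO ÷ 40.304 g/mol = 0.31982 mol, giving 0.31982 Mg and 0.31982 O.
8.89 wt% FeO ÷ 71.844 g/mol = 0.12374 mol, giving 0.12374 Fe and 0.12374 O.
24.80 wt% CaO ÷ 56.077 g/mol = 0.44225 mol, giving 0.44225 Ca and 0.44225 O.
53.37 wt% SiO2 ÷ 60.083 g/mol = 0.88827 mol, giving 0.88827 Si and 1.77654 O.
Oxygen sums to 2.66235; scaling by 6/2.66235 = 2.25365 puts the formula on 6 O.
Si: 0.88827 × 2.25365 = 2.002 atoms per formula unit.

2.002 Si apfu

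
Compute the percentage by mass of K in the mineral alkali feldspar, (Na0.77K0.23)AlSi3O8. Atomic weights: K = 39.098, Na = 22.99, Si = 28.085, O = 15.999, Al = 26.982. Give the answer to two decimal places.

3.38 weight percent

Formula mass = 0.77*22.99 + 0.23*39.098 + 1*26.982 + 3*28.085 + 8*15.999 = 265.924 g/mol, of which 8.993 g is K.
So K makes up 8.993/265.924 = 0.0338 of the mass, i.e. 3.38%.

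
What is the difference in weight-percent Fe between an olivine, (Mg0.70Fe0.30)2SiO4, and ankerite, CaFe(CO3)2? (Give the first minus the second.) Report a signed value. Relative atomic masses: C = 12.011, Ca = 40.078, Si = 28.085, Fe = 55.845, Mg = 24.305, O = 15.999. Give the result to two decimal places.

First mineral: 33.507 g Fe in 159.615 g formula = 20.99 wt% Fe.
Second mineral: 55.845 g Fe in 215.939 g formula = 25.86 wt% Fe.
20.99% − 25.86% gives a difference of -4.87 percentage points.

-4.87 percentage points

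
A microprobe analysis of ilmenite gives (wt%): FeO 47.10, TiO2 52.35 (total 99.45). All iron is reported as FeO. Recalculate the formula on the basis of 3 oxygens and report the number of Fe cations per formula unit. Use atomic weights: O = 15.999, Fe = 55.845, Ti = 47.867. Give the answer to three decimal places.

1.000 Fe apfu

FeO: 47.10/71.844 = 0.65559 mol → 0.65559 mol Fe, 0.65559 mol O.
TiO2: 52.35/79.865 = 0.65548 mol → 0.65548 mol Ti, 1.31096 mol O.
Total oxygen = 1.96655 mol. Normalization factor = 3/1.96655 = 1.52551.
Fe per 3 O = 0.65559 × 1.52551 = 1.000.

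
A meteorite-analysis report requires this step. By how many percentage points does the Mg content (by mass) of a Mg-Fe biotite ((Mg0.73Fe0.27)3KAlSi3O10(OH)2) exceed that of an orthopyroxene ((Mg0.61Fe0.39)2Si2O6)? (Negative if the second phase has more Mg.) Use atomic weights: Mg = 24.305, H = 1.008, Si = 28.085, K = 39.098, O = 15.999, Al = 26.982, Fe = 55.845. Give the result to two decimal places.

-1.14 percentage points

M((Mg0.73Fe0.27)3KAlSi3O10(OH)2) = 442.801 g/mol, so wt% Mg = 53.228/442.801 × 100 = 12.02%.
M((Mg0.61Fe0.39)2Si2O6) = 225.375 g/mol, so wt% Mg = 29.652/225.375 × 100 = 13.16%.
12.02 − 13.16 = -1.14 pp.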